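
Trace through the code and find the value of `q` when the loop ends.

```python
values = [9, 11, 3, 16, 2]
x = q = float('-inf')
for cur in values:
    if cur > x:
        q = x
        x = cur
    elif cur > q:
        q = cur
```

Let's trace through this code step by step.

Initialize: values = [9, 11, 3, 16, 2]
Initialize: x = -inf
Initialize: q = -inf
Entering loop: for cur in values:
After iteration 1: cur = 9, x = 9, q = -inf
After iteration 2: cur = 11, x = 11, q = 9
After iteration 3: cur = 3, x = 11, q = 9
After iteration 4: cur = 16, x = 16, q = 11
After iteration 5: cur = 2, x = 16, q = 11
Loop ends.

Final answer: 11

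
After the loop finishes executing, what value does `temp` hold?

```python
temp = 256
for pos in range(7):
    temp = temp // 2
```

Let's trace through this code step by step.

Initialize: temp = 256
Entering loop: for pos in range(7):
After iteration 1: pos = 0, temp = 128
After iteration 2: pos = 1, temp = 64
After iteration 3: pos = 2, temp = 32
After iteration 4: pos = 3, temp = 16
After iteration 5: pos = 4, temp = 8
After iteration 6: pos = 5, temp = 4
After iteration 7: pos = 6, temp = 2
Loop ends.

Final answer: 2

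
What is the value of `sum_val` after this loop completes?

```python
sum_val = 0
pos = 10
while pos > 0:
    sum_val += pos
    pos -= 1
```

Let's trace through this code step by step.

Initialize: sum_val = 0
Initialize: pos = 10
Entering loop: while pos > 0:
After iteration 1: sum_val = 10, pos = 9
After iteration 2: sum_val = 19, pos = 8
After iteration 3: sum_val = 27, pos = 7
After iteration 4: sum_val = 34, pos = 6
After iteration 5: sum_val = 40, pos = 5
After iteration 6: sum_val = 45, pos = 4
After iteration 7: sum_val = 49, pos = 3
After iteration 8: sum_val = 52, pos = 2
After iteration 9: sum_val = 54, pos = 1
After iteration 10: sum_val = 55, pos = 0
Loop ends.

Final answer: 55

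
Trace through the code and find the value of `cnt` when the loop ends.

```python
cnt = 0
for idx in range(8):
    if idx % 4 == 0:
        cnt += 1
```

Let's trace through this code step by step.

Initialize: cnt = 0
Entering loop: for idx in range(8):
After iteration 1: idx = 0, cnt = 1
After iteration 2: idx = 1, cnt = 1
After iteration 3: idx = 2, cnt = 1
After iteration 4: idx = 3, cnt = 1
After iteration 5: idx = 4, cnt = 2
After iteration 6: idx = 5, cnt = 2
After iteration 7: idx = 6, cnt = 2
After iteration 8: idx = 7, cnt = 2
Loop ends.

Final answer: 2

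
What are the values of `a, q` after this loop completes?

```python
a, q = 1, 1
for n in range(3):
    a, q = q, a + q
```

Let's trace through this code step by step.

Initialize: a = 1
Initialize: q = 1
Entering loop: for n in range(3):
After iteration 1: n = 0, a = 1, q = 2
After iteration 2: n = 1, a = 2, q = 3
After iteration 3: n = 2, a = 3, q = 5
Loop ends.

Final answer: 3, 5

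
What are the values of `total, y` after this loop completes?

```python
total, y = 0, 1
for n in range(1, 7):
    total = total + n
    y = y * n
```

Let's trace through this code step by step.

Initialize: total = 0
Initialize: y = 1
Entering loop: for n in range(1, 7):
After iteration 1: n = 1, total = 1, y = 1
After iteration 2: n = 2, total = 3, y = 2
After iteration 3: n = 3, total = 6, y = 6
After iteration 4: n = 4, total = 10, y = 24
After iteration 5: n = 5, total = 15, y = 120
After iteration 6: n = 6, total = 21, y = 720
Loop ends.

Final answer: 21, 720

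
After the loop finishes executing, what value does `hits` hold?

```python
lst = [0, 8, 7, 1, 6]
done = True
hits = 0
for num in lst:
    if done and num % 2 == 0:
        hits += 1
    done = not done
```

Let's trace through this code step by step.

Initialize: lst = [0, 8, 7, 1, 6]
Initialize: done = True
Initialize: hits = 0
Entering loop: for num in lst:
After iteration 1: num = 0, done = False, hits = 1
After iteration 2: num = 8, done = True, hits = 1
After iteration 3: num = 7, done = False, hits = 1
After iteration 4: num = 1, done = True, hits = 1
After iteration 5: num = 6, done = False, hits = 2
Loop ends.

Final answer: 2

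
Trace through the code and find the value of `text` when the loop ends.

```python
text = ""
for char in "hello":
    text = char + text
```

Let's trace through this code step by step.

Initialize: text = ''
Entering loop: for char in "hello":
After iteration 1: char = 'h', text = 'h'
After iteration 2: char = 'e', text = 'eh'
After iteration 3: char = 'l', text = 'leh'
After iteration 4: char = 'l', text = 'lleh'
After iteration 5: char = 'o', text = 'olleh'
Loop ends.

Final answer: 'olleh'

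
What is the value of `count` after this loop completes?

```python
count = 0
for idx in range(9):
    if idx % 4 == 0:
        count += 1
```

Let's trace through this code step by step.

Initialize: count = 0
Entering loop: for idx in range(9):
After iteration 1: idx = 0, count = 1
After iteration 2: idx = 1, count = 1
After iteration 3: idx = 2, count = 1
After iteration 4: idx = 3, count = 1
After iteration 5: idx = 4, count = 2
After iteration 6: idx = 5, count = 2
After iteration 7: idx = 6, count = 2
After iteration 8: idx = 7, count = 2
After iteration 9: idx = 8, count = 3
Loop ends.

Final answer: 3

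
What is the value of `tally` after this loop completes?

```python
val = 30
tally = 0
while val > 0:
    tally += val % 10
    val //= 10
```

Let's trace through this code step by step.

Initialize: val = 30
Initialize: tally = 0
Entering loop: while val > 0:
After iteration 1: val = 3, tally = 0
After iteration 2: val = 0, tally = 3
Loop ends.

Final answer: 3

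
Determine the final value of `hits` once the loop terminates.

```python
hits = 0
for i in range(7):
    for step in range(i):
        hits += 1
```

Let's trace through this code step by step.

Initialize: hits = 0
Entering loop: for i in range(7):
After iteration 1: i = 0, hits = 0
After iteration 2: i = 1, hits = 1, step = 0
After iteration 3: i = 2, hits = 3, step = 1
After iteration 4: i = 3, hits = 6, step = 2
After iteration 5: i = 4, hits = 10, step = 3
After iteration 6: i = 5, hits = 15, step = 4
After iteration 7: i = 6, hits = 21, step = 5
Loop ends.

Final answer: 21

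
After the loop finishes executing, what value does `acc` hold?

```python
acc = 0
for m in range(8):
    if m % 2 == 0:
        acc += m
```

Let's trace through this code step by step.

Initialize: acc = 0
Entering loop: for m in range(8):
After iteration 1: m = 0, acc = 0
After iteration 2: m = 1, acc = 0
After iteration 3: m = 2, acc = 2
After iteration 4: m = 3, acc = 2
After iteration 5: m = 4, acc = 6
After iteration 6: m = 5, acc = 6
After iteration 7: m = 6, acc = 12
After iteration 8: m = 7, acc = 12
Loop ends.

Final answer: 12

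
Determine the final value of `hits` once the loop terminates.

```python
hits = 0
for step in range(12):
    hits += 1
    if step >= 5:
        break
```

Let's trace through this code step by step.

Initialize: hits = 0
Entering loop: for step in range(12):
After iteration 1: step = 0, hits = 1
After iteration 2: step = 1, hits = 2
After iteration 3: step = 2, hits = 3
After iteration 4: step = 3, hits = 4
After iteration 5: step = 4, hits = 5
After iteration 6: step = 5, hits = 6
Loop ends.

Final answer: 6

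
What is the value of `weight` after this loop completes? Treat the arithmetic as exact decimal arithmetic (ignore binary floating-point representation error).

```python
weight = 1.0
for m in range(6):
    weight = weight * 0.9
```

Let's trace through this code step by step.

Initialize: weight = 1.0
Entering loop: for m in range(6):
After iteration 1: m = 0, weight = 0.9
After iteration 2: m = 1, weight = 0.81
After iteration 3: m = 2, weight = 0.729
After iteration 4: m = 3, weight = 0.6561
After iteration 5: m = 4, weight = 0.59049
After iteration 6: m = 5, weight = 0.531441
Loop ends.

Final answer: 0.531441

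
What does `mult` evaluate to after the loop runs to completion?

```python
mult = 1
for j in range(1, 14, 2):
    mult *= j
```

Let's trace through this code step by step.

Initialize: mult = 1
Entering loop: for j in range(1, 14, 2):
After iteration 1: j = 1, mult = 1
After iteration 2: j = 3, mult = 3
After iteration 3: j = 5, mult = 15
After iteration 4: j = 7, mult = 105
After iteration 5: j = 9, mult = 945
After iteration 6: j = 11, mult = 10395
After iteration 7: j = 13, mult = 135135
Loop ends.

Final answer: 135135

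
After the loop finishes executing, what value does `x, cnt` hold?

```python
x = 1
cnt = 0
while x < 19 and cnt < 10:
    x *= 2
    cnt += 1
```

Let's trace through this code step by step.

Initialize: x = 1
Initialize: cnt = 0
Entering loop: while x < 19 and cnt < 10:
After iteration 1: x = 2, cnt = 1
After iteration 2: x = 4, cnt = 2
After iteration 3: x = 8, cnt = 3
After iteration 4: x = 16, cnt = 4
After iteration 5: x = 32, cnt = 5
Loop ends.

Final answer: 32, 5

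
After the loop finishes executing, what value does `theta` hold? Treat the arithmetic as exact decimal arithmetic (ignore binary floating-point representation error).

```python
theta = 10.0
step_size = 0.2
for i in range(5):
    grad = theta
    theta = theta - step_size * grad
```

Let's trace through this code step by step.

Initialize: theta = 10.0
Initialize: step_size = 0.2
Entering loop: for i in range(5):
After iteration 1: i = 0, theta = 8.0, grad = 10.0
After iteration 2: i = 1, theta = 6.4, grad = 8.0
After iteration 3: i = 2, theta = 5.12, grad = 6.4
After iteration 4: i = 3, theta = 4.096, grad = 5.12
After iteration 5: i = 4, theta = 3.2768, grad = 4.096
Loop ends.

Final answer: 3.2768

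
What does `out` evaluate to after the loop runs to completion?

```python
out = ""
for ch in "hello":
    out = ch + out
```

Let's trace through this code step by step.

Initialize: out = ''
Entering loop: for ch in "hello":
After iteration 1: ch = 'h', out = 'h'
After iteration 2: ch = 'e', out = 'eh'
After iteration 3: ch = 'l', out = 'leh'
After iteration 4: ch = 'l', out = 'lleh'
After iteration 5: ch = 'o', out = 'olleh'
Loop ends.

Final answer: 'olleh'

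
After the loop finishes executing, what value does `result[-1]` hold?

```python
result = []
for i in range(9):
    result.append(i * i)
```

Let's trace through this code step by step.

Initialize: result = []
Entering loop: for i in range(9):
After iteration 1: i = 0, result = [0]
After iteration 2: i = 1, result = [0, 1]
After iteration 3: i = 2, result = [0, 1, 4]
After iteration 4: i = 3, result = [0, 1, 4, 9]
After iteration 5: i = 4, result = [0, 1, 4, 9, 16]
After iteration 6: i = 5, result = [0, 1, 4, 9, 16, 25]
After iteration 7: i = 6, result = [0, 1, 4, 9, 16, 25, 36]
After iteration 8: i = 7, result = [0, 1, 4, 9, 16, 25, 36, 49]
After iteration 9: i = 8, result = [0, 1, 4, 9, 16, 25, 36, 49, 64]
Loop ends.
result[-1] = 64

Final answer: 64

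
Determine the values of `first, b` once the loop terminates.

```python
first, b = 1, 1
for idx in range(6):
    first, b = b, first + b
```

Let's trace through this code step by step.

Initialize: first = 1
Initialize: b = 1
Entering loop: for idx in range(6):
After iteration 1: idx = 0, first = 1, b = 2
After iteration 2: idx = 1, first = 2, b = 3
After iteration 3: idx = 2, first = 3, b = 5
After iteration 4: idx = 3, first = 5, b = 8
After iteration 5: idx = 4, first = 8, b = 13
After iteration 6: idx = 5, first = 13, b = 21
Loop ends.

Final answer: 13, 21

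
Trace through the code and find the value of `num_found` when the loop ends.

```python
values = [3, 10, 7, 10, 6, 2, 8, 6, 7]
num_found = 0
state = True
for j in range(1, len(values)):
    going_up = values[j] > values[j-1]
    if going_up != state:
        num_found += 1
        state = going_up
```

Let's trace through this code step by step.

Initialize: values = [3, 10, 7, 10, 6, 2, 8, 6, 7]
Initialize: num_found = 0
Initialize: state = True
Entering loop: for j in range(1, len(values)):
After iteration 1: j = 1, num_found = 0, state = True, going_up = True
After iteration 2: j = 2, num_found = 1, state = False, going_up = False
After iteration 3: j = 3, num_found = 2, state = True, going_up = True
After iteration 4: j = 4, num_found = 3, state = False, going_up = False
After iteration 5: j = 5, num_found = 3, state = False, going_up = False
After iteration 6: j = 6, num_found = 4, state = True, going_up = True
After iteration 7: j = 7, num_found = 5, state = False, going_up = False
After iteration 8: j = 8, num_found = 6, state = True, going_up = True
Loop ends.

Final answer: 6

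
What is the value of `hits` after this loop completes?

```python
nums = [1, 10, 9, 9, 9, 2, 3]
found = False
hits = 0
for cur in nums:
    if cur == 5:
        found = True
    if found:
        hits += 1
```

Let's trace through this code step by step.

Initialize: nums = [1, 10, 9, 9, 9, 2, 3]
Initialize: found = False
Initialize: hits = 0
Entering loop: for cur in nums:
After iteration 1: cur = 1, hits = 0
After iteration 2: cur = 10, hits = 0
After iteration 3: cur = 9, hits = 0
After iteration 4: cur = 9, hits = 0
After iteration 5: cur = 9, hits = 0
After iteration 6: cur = 2, hits = 0
After iteration 7: cur = 3, hits = 0
Loop ends.

Final answer: 0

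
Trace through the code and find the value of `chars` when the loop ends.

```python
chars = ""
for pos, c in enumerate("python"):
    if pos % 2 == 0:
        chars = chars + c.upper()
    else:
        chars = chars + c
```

Let's trace through this code step by step.

Initialize: chars = ''
Entering loop: for pos, c in enumerate("python"):
After iteration 1: pos = 0, c = 'p', chars = 'P'
After iteration 2: pos = 1, c = 'y', chars = 'Py'
After iteration 3: pos = 2, c = 't', chars = 'PyT'
After iteration 4: pos = 3, c = 'h', chars = 'PyTh'
After iteration 5: pos = 4, c = 'o', chars = 'PyThO'
After iteration 6: pos = 5, c = 'n', chars = 'PyThOn'
Loop ends.

Final answer: 'PyThOn'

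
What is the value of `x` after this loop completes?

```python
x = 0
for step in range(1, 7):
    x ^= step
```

Let's trace through this code step by step.

Initialize: x = 0
Entering loop: for step in range(1, 7):
After iteration 1: step = 1, x = 1
After iteration 2: step = 2, x = 3
After iteration 3: step = 3, x = 0
After iteration 4: step = 4, x = 4
After iteration 5: step = 5, x = 1
After iteration 6: step = 6, x = 7
Loop ends.

Final answer: 7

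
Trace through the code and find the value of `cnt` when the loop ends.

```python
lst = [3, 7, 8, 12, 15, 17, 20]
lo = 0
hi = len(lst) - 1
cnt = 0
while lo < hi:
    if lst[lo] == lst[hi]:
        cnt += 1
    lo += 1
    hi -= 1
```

Let's trace through this code step by step.

Initialize: lst = [3, 7, 8, 12, 15, 17, 20]
Initialize: lo = 0
Initialize: hi = 6
Initialize: cnt = 0
Entering loop: while lo < hi:
After iteration 1: lo = 1, hi = 5, cnt = 0
After iteration 2: lo = 2, hi = 4, cnt = 0
After iteration 3: lo = 3, hi = 3, cnt = 0
Loop ends.

Final answer: 0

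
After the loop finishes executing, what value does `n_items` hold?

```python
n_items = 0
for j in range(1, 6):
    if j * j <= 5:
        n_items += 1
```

Let's trace through this code step by step.

Initialize: n_items = 0
Entering loop: for j in range(1, 6):
After iteration 1: j = 1, n_items = 1
After iteration 2: j = 2, n_items = 2
After iteration 3: j = 3, n_items = 2
After iteration 4: j = 4, n_items = 2
After iteration 5: j = 5, n_items = 2
Loop ends.

Final answer: 2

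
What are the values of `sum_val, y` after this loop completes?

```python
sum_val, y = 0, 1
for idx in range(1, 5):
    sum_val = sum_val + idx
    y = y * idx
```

Let's trace through this code step by step.

Initialize: sum_val = 0
Initialize: y = 1
Entering loop: for idx in range(1, 5):
After iteration 1: idx = 1, sum_val = 1, y = 1
After iteration 2: idx = 2, sum_val = 3, y = 2
After iteration 3: idx = 3, sum_val = 6, y = 6
After iteration 4: idx = 4, sum_val = 10, y = 24
Loop ends.

Final answer: 10, 24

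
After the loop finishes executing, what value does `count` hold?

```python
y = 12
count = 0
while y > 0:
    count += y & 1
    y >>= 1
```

Let's trace through this code step by step.

Initialize: y = 12
Initialize: count = 0
Entering loop: while y > 0:
After iteration 1: y = 6, count = 0
After iteration 2: y = 3, count = 0
After iteration 3: y = 1, count = 1
After iteration 4: y = 0, count = 2
Loop ends.

Final answer: 2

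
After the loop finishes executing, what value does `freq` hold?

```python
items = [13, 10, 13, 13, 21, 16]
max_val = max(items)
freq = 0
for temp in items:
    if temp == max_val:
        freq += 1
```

Let's trace through this code step by step.

Initialize: items = [13, 10, 13, 13, 21, 16]
Initialize: max_val = 21
Initialize: freq = 0
Entering loop: for temp in items:
After iteration 1: temp = 13, freq = 0
After iteration 2: temp = 10, freq = 0
After iteration 3: temp = 13, freq = 0
After iteration 4: temp = 13, freq = 0
After iteration 5: temp = 21, freq = 1
After iteration 6: temp = 16, freq = 1
Loop ends.

Final answer: 1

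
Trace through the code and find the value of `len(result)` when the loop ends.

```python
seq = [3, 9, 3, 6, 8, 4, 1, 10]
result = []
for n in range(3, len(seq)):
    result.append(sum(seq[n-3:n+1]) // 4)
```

Let's trace through this code step by step.

Initialize: seq = [3, 9, 3, 6, 8, 4, 1, 10]
Initialize: result = []
Entering loop: for n in range(3, len(seq)):
After iteration 1: n = 3, result = [5]
After iteration 2: n = 4, result = [5, 6]
After iteration 3: n = 5, result = [5, 6, 5]
After iteration 4: n = 6, result = [5, 6, 5, 4]
After iteration 5: n = 7, result = [5, 6, 5, 4, 5]
Loop ends.
len(result) = 5

Final answer: 5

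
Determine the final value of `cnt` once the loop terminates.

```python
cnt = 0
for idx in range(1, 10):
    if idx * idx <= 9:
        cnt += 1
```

Let's trace through this code step by step.

Initialize: cnt = 0
Entering loop: for idx in range(1, 10):
After iteration 1: idx = 1, cnt = 1
After iteration 2: idx = 2, cnt = 2
After iteration 3: idx = 3, cnt = 3
After iteration 4: idx = 4, cnt = 3
After iteration 5: idx = 5, cnt = 3
After iteration 6: idx = 6, cnt = 3
After iteration 7: idx = 7, cnt = 3
After iteration 8: idx = 8, cnt = 3
After iteration 9: idx = 9, cnt = 3
Loop ends.

Final answer: 3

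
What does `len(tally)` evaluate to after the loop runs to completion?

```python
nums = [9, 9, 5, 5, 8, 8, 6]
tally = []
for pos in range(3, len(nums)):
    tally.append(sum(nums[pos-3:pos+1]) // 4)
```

Let's trace through this code step by step.

Initialize: nums = [9, 9, 5, 5, 8, 8, 6]
Initialize: tally = []
Entering loop: for pos in range(3, len(nums)):
After iteration 1: pos = 3, tally = [7]
After iteration 2: pos = 4, tally = [7, 6]
After iteration 3: pos = 5, tally = [7, 6, 6]
After iteration 4: pos = 6, tally = [7, 6, 6, 6]
Loop ends.
len(tally) = 4

Final answer: 4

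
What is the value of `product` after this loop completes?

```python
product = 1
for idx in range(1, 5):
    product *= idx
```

Let's trace through this code step by step.

Initialize: product = 1
Entering loop: for idx in range(1, 5):
After iteration 1: idx = 1, product = 1
After iteration 2: idx = 2, product = 2
After iteration 3: idx = 3, product = 6
After iteration 4: idx = 4, product = 24
Loop ends.

Final answer: 24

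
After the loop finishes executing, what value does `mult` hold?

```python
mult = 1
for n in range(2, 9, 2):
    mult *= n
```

Let's trace through this code step by step.

Initialize: mult = 1
Entering loop: for n in range(2, 9, 2):
After iteration 1: n = 2, mult = 2
After iteration 2: n = 4, mult = 8
After iteration 3: n = 6, mult = 48
After iteration 4: n = 8, mult = 384
Loop ends.

Final answer: 384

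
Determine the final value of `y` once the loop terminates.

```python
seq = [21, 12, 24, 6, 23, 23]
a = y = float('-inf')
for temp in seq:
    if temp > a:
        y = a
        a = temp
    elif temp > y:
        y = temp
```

Let's trace through this code step by step.

Initialize: seq = [21, 12, 24, 6, 23, 23]
Initialize: a = -inf
Initialize: y = -inf
Entering loop: for temp in seq:
After iteration 1: temp = 21, a = 21, y = -inf
After iteration 2: temp = 12, a = 21, y = 12
After iteration 3: temp = 24, a = 24, y = 21
After iteration 4: temp = 6, a = 24, y = 21
After iteration 5: temp = 23, a = 24, y = 23
After iteration 6: temp = 23, a = 24, y = 23
Loop ends.

Final answer: 23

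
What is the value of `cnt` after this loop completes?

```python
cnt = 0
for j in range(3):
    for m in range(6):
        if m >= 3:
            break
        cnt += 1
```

Let's trace through this code step by step.

Initialize: cnt = 0
Entering loop: for j in range(3):
After iteration 1: j = 0, cnt = 3
After iteration 2: j = 1, cnt = 6
After iteration 3: j = 2, cnt = 9
Loop ends.

Final answer: 9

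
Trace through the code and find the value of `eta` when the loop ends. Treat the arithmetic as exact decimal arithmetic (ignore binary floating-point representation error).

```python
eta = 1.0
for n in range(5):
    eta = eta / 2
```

Let's trace through this code step by step.

Initialize: eta = 1.0
Entering loop: for n in range(5):
After iteration 1: n = 0, eta = 0.5
After iteration 2: n = 1, eta = 0.25
After iteration 3: n = 2, eta = 0.125
After iteration 4: n = 3, eta = 0.0625
After iteration 5: n = 4, eta = 0.03125
Loop ends.

Final answer: 0.03125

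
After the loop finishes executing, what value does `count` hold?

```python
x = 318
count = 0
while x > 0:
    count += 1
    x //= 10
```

Let's trace through this code step by step.

Initialize: x = 318
Initialize: count = 0
Entering loop: while x > 0:
After iteration 1: x = 31, count = 1
After iteration 2: x = 3, count = 2
After iteration 3: x = 0, count = 3
Loop ends.

Final answer: 3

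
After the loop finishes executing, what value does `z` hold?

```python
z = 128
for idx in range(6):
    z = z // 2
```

Let's trace through this code step by step.

Initialize: z = 128
Entering loop: for idx in range(6):
After iteration 1: idx = 0, z = 64
After iteration 2: idx = 1, z = 32
After iteration 3: idx = 2, z = 16
After iteration 4: idx = 3, z = 8
After iteration 5: idx = 4, z = 4
After iteration 6: idx = 5, z = 2
Loop ends.

Final answer: 2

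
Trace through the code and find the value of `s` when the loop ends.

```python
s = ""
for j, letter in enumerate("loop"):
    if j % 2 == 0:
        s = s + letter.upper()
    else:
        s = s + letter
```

Let's trace through this code step by step.

Initialize: s = ''
Entering loop: for j, letter in enumerate("loop"):
After iteration 1: j = 0, letter = 'l', s = 'L'
After iteration 2: j = 1, letter = 'o', s = 'Lo'
After iteration 3: j = 2, letter = 'o', s = 'LoO'
After iteration 4: j = 3, letter = 'p', s = 'LoOp'
Loop ends.

Final answer: 'LoOp'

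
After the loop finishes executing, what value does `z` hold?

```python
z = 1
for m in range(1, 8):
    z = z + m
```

Let's trace through this code step by step.

Initialize: z = 1
Entering loop: for m in range(1, 8):
After iteration 1: m = 1, z = 2
After iteration 2: m = 2, z = 4
After iteration 3: m = 3, z = 7
After iteration 4: m = 4, z = 11
After iteration 5: m = 5, z = 16
After iteration 6: m = 6, z = 22
After iteration 7: m = 7, z = 29
Loop ends.

Final answer: 29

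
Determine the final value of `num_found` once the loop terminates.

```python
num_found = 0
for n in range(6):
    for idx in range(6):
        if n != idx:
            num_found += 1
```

Let's trace through this code step by step.

Initialize: num_found = 0
Entering loop: for n in range(6):
After iteration 1: n = 0, num_found = 5
After iteration 2: n = 1, num_found = 10
After iteration 3: n = 2, num_found = 15
After iteration 4: n = 3, num_found = 20
After iteration 5: n = 4, num_found = 25
After iteration 6: n = 5, num_found = 30
Loop ends.

Final answer: 30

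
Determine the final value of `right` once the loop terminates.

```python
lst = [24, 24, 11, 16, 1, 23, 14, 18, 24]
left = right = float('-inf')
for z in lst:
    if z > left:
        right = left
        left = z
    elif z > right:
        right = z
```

Let's trace through this code step by step.

Initialize: lst = [24, 24, 11, 16, 1, 23, 14, 18, 24]
Initialize: left = -inf
Initialize: right = -inf
Entering loop: for z in lst:
After iteration 1: z = 24, left = 24, right = -inf
After iteration 2: z = 24, left = 24, right = 24
After iteration 3: z = 11, left = 24, right = 24
After iteration 4: z = 16, left = 24, right = 24
After iteration 5: z = 1, left = 24, right = 24
After iteration 6: z = 23, left = 24, right = 24
After iteration 7: z = 14, left = 24, right = 24
After iteration 8: z = 18, left = 24, right = 24
After iteration 9: z = 24, left = 24, right = 24
Loop ends.

Final answer: 24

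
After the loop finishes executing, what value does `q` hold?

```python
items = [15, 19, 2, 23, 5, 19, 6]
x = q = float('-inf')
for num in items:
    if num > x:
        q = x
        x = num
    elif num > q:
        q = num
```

Let's trace through this code step by step.

Initialize: items = [15, 19, 2, 23, 5, 19, 6]
Initialize: x = -inf
Initialize: q = -inf
Entering loop: for num in items:
After iteration 1: num = 15, x = 15, q = -inf
After iteration 2: num = 19, x = 19, q = 15
After iteration 3: num = 2, x = 19, q = 15
After iteration 4: num = 23, x = 23, q = 19
After iteration 5: num = 5, x = 23, q = 19
After iteration 6: num = 19, x = 23, q = 19
After iteration 7: num = 6, x = 23, q = 19
Loop ends.

Final answer: 19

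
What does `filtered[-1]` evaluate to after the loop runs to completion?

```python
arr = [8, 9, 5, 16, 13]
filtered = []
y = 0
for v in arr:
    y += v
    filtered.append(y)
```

Let's trace through this code step by step.

Initialize: arr = [8, 9, 5, 16, 13]
Initialize: filtered = []
Initialize: y = 0
Entering loop: for v in arr:
After iteration 1: v = 8, filtered = [8], y = 8
After iteration 2: v = 9, filtered = [8, 17], y = 17
After iteration 3: v = 5, filtered = [8, 17, 22], y = 22
After iteration 4: v = 16, filtered = [8, 17, 22, 38], y = 38
After iteration 5: v = 13, filtered = [8, 17, 22, 38, 51], y = 51
Loop ends.
filtered[-1] = 51

Final answer: 51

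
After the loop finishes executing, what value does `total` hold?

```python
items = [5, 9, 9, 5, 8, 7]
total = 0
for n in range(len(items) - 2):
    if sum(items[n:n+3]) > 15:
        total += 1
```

Let's trace through this code step by step.

Initialize: items = [5, 9, 9, 5, 8, 7]
Initialize: total = 0
Entering loop: for n in range(len(items) - 2):
After iteration 1: n = 0, total = 1
After iteration 2: n = 1, total = 2
After iteration 3: n = 2, total = 3
After iteration 4: n = 3, total = 4
Loop ends.

Final answer: 4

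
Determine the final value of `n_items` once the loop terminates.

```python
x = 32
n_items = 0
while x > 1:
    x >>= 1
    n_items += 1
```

Let's trace through this code step by step.

Initialize: x = 32
Initialize: n_items = 0
Entering loop: while x > 1:
After iteration 1: x = 16, n_items = 1
After iteration 2: x = 8, n_items = 2
After iteration 3: x = 4, n_items = 3
After iteration 4: x = 2, n_items = 4
After iteration 5: x = 1, n_items = 5
Loop ends.

Final answer: 5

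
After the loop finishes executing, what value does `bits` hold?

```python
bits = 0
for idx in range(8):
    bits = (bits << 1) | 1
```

Let's trace through this code step by step.

Initialize: bits = 0
Entering loop: for idx in range(8):
After iteration 1: idx = 0, bits = 1
After iteration 2: idx = 1, bits = 3
After iteration 3: idx = 2, bits = 7
After iteration 4: idx = 3, bits = 15
After iteration 5: idx = 4, bits = 31
After iteration 6: idx = 5, bits = 63
After iteration 7: idx = 6, bits = 127
After iteration 8: idx = 7, bits = 255
Loop ends.

Final answer: 255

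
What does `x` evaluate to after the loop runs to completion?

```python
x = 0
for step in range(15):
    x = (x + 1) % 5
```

Let's trace through this code step by step.

Initialize: x = 0
Entering loop: for step in range(15):
After iteration 1: step = 0, x = 1
After iteration 2: step = 1, x = 2
After iteration 3: step = 2, x = 3
After iteration 4: step = 3, x = 4
After iteration 5: step = 4, x = 0
After iteration 6: step = 5, x = 1
After iteration 7: step = 6, x = 2
After iteration 8: step = 7, x = 3
After iteration 9: step = 8, x = 4
After iteration 10: step = 9, x = 0
After iteration 11: step = 10, x = 1
After iteration 12: step = 11, x = 2
After iteration 13: step = 12, x = 3
After iteration 14: step = 13, x = 4
After iteration 15: step = 14, x = 0
Loop ends.

Final answer: 0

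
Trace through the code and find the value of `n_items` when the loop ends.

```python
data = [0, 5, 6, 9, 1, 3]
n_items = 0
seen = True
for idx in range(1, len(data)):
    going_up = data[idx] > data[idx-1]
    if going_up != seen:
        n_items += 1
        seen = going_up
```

Let's trace through this code step by step.

Initialize: data = [0, 5, 6, 9, 1, 3]
Initialize: n_items = 0
Initialize: seen = True
Entering loop: for idx in range(1, len(data)):
After iteration 1: idx = 1, n_items = 0, seen = True, going_up = True
After iteration 2: idx = 2, n_items = 0, seen = True, going_up = True
After iteration 3: idx = 3, n_items = 0, seen = True, going_up = True
After iteration 4: idx = 4, n_items = 1, seen = False, going_up = False
After iteration 5: idx = 5, n_items = 2, seen = True, going_up = True
Loop ends.

Final answer: 2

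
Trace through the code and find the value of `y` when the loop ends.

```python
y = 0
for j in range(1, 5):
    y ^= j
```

Let's trace through this code step by step.

Initialize: y = 0
Entering loop: for j in range(1, 5):
After iteration 1: j = 1, y = 1
After iteration 2: j = 2, y = 3
After iteration 3: j = 3, y = 0
After iteration 4: j = 4, y = 4
Loop ends.

Final answer: 4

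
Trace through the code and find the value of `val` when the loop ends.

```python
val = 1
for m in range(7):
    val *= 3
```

Let's trace through this code step by step.

Initialize: val = 1
Entering loop: for m in range(7):
After iteration 1: m = 0, val = 3
After iteration 2: m = 1, val = 9
After iteration 3: m = 2, val = 27
After iteration 4: m = 3, val = 81
After iteration 5: m = 4, val = 243
After iteration 6: m = 5, val = 729
After iteration 7: m = 6, val = 2187
Loop ends.

Final answer: 2187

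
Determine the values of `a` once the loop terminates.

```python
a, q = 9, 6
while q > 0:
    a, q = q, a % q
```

Let's trace through this code step by step.

Initialize: a = 9
Initialize: q = 6
Entering loop: while q > 0:
After iteration 1: a = 6, q = 3
After iteration 2: a = 3, q = 0
Loop ends.

Final answer: 3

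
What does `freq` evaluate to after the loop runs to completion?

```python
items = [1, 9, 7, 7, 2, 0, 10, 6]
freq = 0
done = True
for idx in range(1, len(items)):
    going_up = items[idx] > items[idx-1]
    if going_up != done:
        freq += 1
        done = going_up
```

Let's trace through this code step by step.

Initialize: items = [1, 9, 7, 7, 2, 0, 10, 6]
Initialize: freq = 0
Initialize: done = True
Entering loop: for idx in range(1, len(items)):
After iteration 1: idx = 1, freq = 0, done = True, going_up = True
After iteration 2: idx = 2, freq = 1, done = False, going_up = False
After iteration 3: idx = 3, freq = 1, done = False, going_up = False
After iteration 4: idx = 4, freq = 1, done = False, going_up = False
After iteration 5: idx = 5, freq = 1, done = False, going_up = False
After iteration 6: idx = 6, freq = 2, done = True, going_up = True
After iteration 7: idx = 7, freq = 3, done = False, going_up = False
Loop ends.

Final answer: 3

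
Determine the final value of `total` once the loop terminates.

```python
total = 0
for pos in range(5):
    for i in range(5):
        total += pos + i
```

Let's trace through this code step by step.

Initialize: total = 0
Entering loop: for pos in range(5):
After iteration 1: pos = 0, total = 10
After iteration 2: pos = 1, total = 25
After iteration 3: pos = 2, total = 45
After iteration 4: pos = 3, total = 70
After iteration 5: pos = 4, total = 100
Loop ends.

Final answer: 100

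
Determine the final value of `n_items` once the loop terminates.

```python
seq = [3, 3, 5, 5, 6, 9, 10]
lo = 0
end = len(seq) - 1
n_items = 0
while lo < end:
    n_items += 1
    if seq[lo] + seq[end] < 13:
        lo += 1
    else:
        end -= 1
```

Let's trace through this code step by step.

Initialize: seq = [3, 3, 5, 5, 6, 9, 10]
Initialize: lo = 0
Initialize: end = 6
Initialize: n_items = 0
Entering loop: while lo < end:
After iteration 1: lo = 0, end = 5, n_items = 1
After iteration 2: lo = 1, end = 5, n_items = 2
After iteration 3: lo = 2, end = 5, n_items = 3
After iteration 4: lo = 2, end = 4, n_items = 4
After iteration 5: lo = 3, end = 4, n_items = 5
After iteration 6: lo = 4, end = 4, n_items = 6
Loop ends.

Final answer: 6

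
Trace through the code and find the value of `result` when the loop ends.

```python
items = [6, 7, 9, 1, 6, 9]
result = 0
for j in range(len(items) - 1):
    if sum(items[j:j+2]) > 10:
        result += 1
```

Let's trace through this code step by step.

Initialize: items = [6, 7, 9, 1, 6, 9]
Initialize: result = 0
Entering loop: for j in range(len(items) - 1):
After iteration 1: j = 0, result = 1
After iteration 2: j = 1, result = 2
After iteration 3: j = 2, result = 2
After iteration 4: j = 3, result = 2
After iteration 5: j = 4, result = 3
Loop ends.

Final answer: 3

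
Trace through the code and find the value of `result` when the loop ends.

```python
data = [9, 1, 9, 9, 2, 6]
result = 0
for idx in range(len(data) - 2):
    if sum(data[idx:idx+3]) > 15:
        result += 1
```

Let's trace through this code step by step.

Initialize: data = [9, 1, 9, 9, 2, 6]
Initialize: result = 0
Entering loop: for idx in range(len(data) - 2):
After iteration 1: idx = 0, result = 1
After iteration 2: idx = 1, result = 2
After iteration 3: idx = 2, result = 3
After iteration 4: idx = 3, result = 4
Loop ends.

Final answer: 4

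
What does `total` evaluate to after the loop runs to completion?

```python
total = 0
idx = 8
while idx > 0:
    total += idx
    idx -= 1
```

Let's trace through this code step by step.

Initialize: total = 0
Initialize: idx = 8
Entering loop: while idx > 0:
After iteration 1: total = 8, idx = 7
After iteration 2: total = 15, idx = 6
After iteration 3: total = 21, idx = 5
After iteration 4: total = 26, idx = 4
After iteration 5: total = 30, idx = 3
After iteration 6: total = 33, idx = 2
After iteration 7: total = 35, idx = 1
After iteration 8: total = 36, idx = 0
Loop ends.

Final answer: 36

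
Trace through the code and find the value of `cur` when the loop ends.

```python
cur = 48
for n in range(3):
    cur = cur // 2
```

Let's trace through this code step by step.

Initialize: cur = 48
Entering loop: for n in range(3):
After iteration 1: n = 0, cur = 24
After iteration 2: n = 1, cur = 12
After iteration 3: n = 2, cur = 6
Loop ends.

Final answer: 6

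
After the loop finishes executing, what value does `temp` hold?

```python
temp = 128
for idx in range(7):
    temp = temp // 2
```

Let's trace through this code step by step.

Initialize: temp = 128
Entering loop: for idx in range(7):
After iteration 1: idx = 0, temp = 64
After iteration 2: idx = 1, temp = 32
After iteration 3: idx = 2, temp = 16
After iteration 4: idx = 3, temp = 8
After iteration 5: idx = 4, temp = 4
After iteration 6: idx = 5, temp = 2
After iteration 7: idx = 6, temp = 1
Loop ends.

Final answer: 1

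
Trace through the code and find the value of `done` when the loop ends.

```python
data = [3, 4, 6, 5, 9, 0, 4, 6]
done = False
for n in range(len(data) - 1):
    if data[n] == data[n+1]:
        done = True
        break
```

Let's trace through this code step by step.

Initialize: data = [3, 4, 6, 5, 9, 0, 4, 6]
Initialize: done = False
Entering loop: for n in range(len(data) - 1):
After iteration 1: n = 0, done = False
After iteration 2: n = 1, done = False
After iteration 3: n = 2, done = False
After iteration 4: n = 3, done = False
After iteration 5: n = 4, done = False
After iteration 6: n = 5, done = False
After iteration 7: n = 6, done = False
Loop ends.

Final answer: False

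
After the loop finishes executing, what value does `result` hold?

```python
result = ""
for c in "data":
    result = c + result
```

Let's trace through this code step by step.

Initialize: result = ''
Entering loop: for c in "data":
After iteration 1: c = 'd', result = 'd'
After iteration 2: c = 'a', result = 'ad'
After iteration 3: c = 't', result = 'tad'
After iteration 4: c = 'a', result = 'atad'
Loop ends.

Final answer: 'atad'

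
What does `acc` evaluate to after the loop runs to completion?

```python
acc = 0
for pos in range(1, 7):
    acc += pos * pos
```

Let's trace through this code step by step.

Initialize: acc = 0
Entering loop: for pos in range(1, 7):
After iteration 1: pos = 1, acc = 1
After iteration 2: pos = 2, acc = 5
After iteration 3: pos = 3, acc = 14
After iteration 4: pos = 4, acc = 30
After iteration 5: pos = 5, acc = 55
After iteration 6: pos = 6, acc = 91
Loop ends.

Final answer: 91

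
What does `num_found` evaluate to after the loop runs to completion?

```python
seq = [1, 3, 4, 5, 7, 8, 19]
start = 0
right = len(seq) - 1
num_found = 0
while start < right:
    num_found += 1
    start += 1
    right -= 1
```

Let's trace through this code step by step.

Initialize: seq = [1, 3, 4, 5, 7, 8, 19]
Initialize: start = 0
Initialize: right = 6
Initialize: num_found = 0
Entering loop: while start < right:
After iteration 1: start = 1, right = 5, num_found = 1
After iteration 2: start = 2, right = 4, num_found = 2
After iteration 3: start = 3, right = 3, num_found = 3
Loop ends.

Final answer: 3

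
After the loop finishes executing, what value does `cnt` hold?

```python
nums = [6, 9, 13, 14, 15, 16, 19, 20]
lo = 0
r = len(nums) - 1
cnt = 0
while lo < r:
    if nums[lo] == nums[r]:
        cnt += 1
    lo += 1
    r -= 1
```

Let's trace through this code step by step.

Initialize: nums = [6, 9, 13, 14, 15, 16, 19, 20]
Initialize: lo = 0
Initialize: r = 7
Initialize: cnt = 0
Entering loop: while lo < r:
After iteration 1: lo = 1, r = 6, cnt = 0
After iteration 2: lo = 2, r = 5, cnt = 0
After iteration 3: lo = 3, r = 4, cnt = 0
After iteration 4: lo = 4, r = 3, cnt = 0
Loop ends.

Final answer: 0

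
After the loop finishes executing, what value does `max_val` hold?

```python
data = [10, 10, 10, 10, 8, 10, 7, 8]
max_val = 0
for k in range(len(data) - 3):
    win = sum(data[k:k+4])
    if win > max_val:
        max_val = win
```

Let's trace through this code step by step.

Initialize: data = [10, 10, 10, 10, 8, 10, 7, 8]
Initialize: max_val = 0
Entering loop: for k in range(len(data) - 3):
After iteration 1: k = 0, max_val = 40, win = 40
After iteration 2: k = 1, max_val = 40, win = 38
After iteration 3: k = 2, max_val = 40, win = 38
After iteration 4: k = 3, max_val = 40, win = 35
After iteration 5: k = 4, max_val = 40, win = 33
Loop ends.

Final answer: 40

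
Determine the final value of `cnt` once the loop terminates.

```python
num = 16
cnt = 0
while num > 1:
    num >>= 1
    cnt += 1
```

Let's trace through this code step by step.

Initialize: num = 16
Initialize: cnt = 0
Entering loop: while num > 1:
After iteration 1: num = 8, cnt = 1
After iteration 2: num = 4, cnt = 2
After iteration 3: num = 2, cnt = 3
After iteration 4: num = 1, cnt = 4
Loop ends.

Final answer: 4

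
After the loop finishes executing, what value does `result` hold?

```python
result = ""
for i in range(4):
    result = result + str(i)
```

Let's trace through this code step by step.

Initialize: result = ''
Entering loop: for i in range(4):
After iteration 1: i = 0, result = '0'
After iteration 2: i = 1, result = '01'
After iteration 3: i = 2, result = '012'
After iteration 4: i = 3, result = '0123'
Loop ends.

Final answer: '0123'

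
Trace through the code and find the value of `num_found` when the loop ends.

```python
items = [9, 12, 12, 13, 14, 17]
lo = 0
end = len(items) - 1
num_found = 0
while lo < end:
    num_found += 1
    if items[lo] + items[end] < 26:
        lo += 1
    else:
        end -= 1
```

Let's trace through this code step by step.

Initialize: items = [9, 12, 12, 13, 14, 17]
Initialize: lo = 0
Initialize: end = 5
Initialize: num_found = 0
Entering loop: while lo < end:
After iteration 1: lo = 0, end = 4, num_found = 1
After iteration 2: lo = 1, end = 4, num_found = 2
After iteration 3: lo = 1, end = 3, num_found = 3
After iteration 4: lo = 2, end = 3, num_found = 4
After iteration 5: lo = 3, end = 3, num_found = 5
Loop ends.

Final answer: 5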